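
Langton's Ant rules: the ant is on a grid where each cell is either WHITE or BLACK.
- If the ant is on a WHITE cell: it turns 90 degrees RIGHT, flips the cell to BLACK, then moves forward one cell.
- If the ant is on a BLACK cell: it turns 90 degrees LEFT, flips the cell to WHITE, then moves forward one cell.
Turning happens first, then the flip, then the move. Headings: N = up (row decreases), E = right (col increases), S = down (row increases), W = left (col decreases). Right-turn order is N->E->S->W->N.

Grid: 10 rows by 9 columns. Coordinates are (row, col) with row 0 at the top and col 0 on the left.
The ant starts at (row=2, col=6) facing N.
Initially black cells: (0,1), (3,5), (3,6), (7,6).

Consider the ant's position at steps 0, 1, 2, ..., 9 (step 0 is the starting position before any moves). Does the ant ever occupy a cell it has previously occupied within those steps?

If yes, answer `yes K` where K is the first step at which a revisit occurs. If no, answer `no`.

Step 1: on WHITE (2,6): turn R to E, flip to black, move to (2,7). |black|=5 — new cell
Step 2: on WHITE (2,7): turn R to S, flip to black, move to (3,7). |black|=6 — new cell
Step 3: on WHITE (3,7): turn R to W, flip to black, move to (3,6). |black|=7 — new cell
Step 4: on BLACK (3,6): turn L to S, flip to white, move to (4,6). |black|=6 — new cell
Step 5: on WHITE (4,6): turn R to W, flip to black, move to (4,5). |black|=7 — new cell
Step 6: on WHITE (4,5): turn R to N, flip to black, move to (3,5). |black|=8 — new cell
Step 7: on BLACK (3,5): turn L to W, flip to white, move to (3,4). |black|=7 — new cell
Step 8: on WHITE (3,4): turn R to N, flip to black, move to (2,4). |black|=8 — new cell
Step 9: on WHITE (2,4): turn R to E, flip to black, move to (2,5). |black|=9 — new cell
No revisit within 9 steps.

Answer: no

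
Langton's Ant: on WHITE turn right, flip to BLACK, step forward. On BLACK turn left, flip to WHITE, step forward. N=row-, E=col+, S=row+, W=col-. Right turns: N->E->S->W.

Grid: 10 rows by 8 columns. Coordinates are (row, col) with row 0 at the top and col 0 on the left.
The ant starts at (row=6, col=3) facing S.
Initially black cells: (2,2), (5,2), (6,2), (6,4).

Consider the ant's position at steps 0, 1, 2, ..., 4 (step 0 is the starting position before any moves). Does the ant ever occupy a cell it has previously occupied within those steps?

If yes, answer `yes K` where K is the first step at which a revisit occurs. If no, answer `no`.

Answer: no

Derivation:
Step 1: on WHITE (6,3): turn R to W, flip to black, move to (6,2). |black|=5 — new cell
Step 2: on BLACK (6,2): turn L to S, flip to white, move to (7,2). |black|=4 — new cell
Step 3: on WHITE (7,2): turn R to W, flip to black, move to (7,1). |black|=5 — new cell
Step 4: on WHITE (7,1): turn R to N, flip to black, move to (6,1). |black|=6 — new cell
No revisit within 4 steps.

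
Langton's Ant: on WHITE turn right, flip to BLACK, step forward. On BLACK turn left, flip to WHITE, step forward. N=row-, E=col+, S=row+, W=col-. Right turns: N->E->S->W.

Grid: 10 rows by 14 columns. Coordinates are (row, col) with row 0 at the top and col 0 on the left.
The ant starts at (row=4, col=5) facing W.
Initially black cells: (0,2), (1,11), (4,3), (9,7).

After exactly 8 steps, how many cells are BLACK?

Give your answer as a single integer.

Step 1: on WHITE (4,5): turn R to N, flip to black, move to (3,5). |black|=5
Step 2: on WHITE (3,5): turn R to E, flip to black, move to (3,6). |black|=6
Step 3: on WHITE (3,6): turn R to S, flip to black, move to (4,6). |black|=7
Step 4: on WHITE (4,6): turn R to W, flip to black, move to (4,5). |black|=8
Step 5: on BLACK (4,5): turn L to S, flip to white, move to (5,5). |black|=7
Step 6: on WHITE (5,5): turn R to W, flip to black, move to (5,4). |black|=8
Step 7: on WHITE (5,4): turn R to N, flip to black, move to (4,4). |black|=9
Step 8: on WHITE (4,4): turn R to E, flip to black, move to (4,5). |black|=10

Answer: 10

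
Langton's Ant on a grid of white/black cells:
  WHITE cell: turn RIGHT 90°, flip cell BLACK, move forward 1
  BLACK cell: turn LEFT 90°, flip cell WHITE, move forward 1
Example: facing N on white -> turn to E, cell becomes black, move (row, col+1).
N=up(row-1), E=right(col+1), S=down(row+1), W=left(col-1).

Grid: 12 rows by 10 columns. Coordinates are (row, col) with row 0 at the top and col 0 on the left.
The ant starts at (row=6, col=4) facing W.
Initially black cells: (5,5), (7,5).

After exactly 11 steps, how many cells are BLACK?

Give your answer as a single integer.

Answer: 9

Derivation:
Step 1: on WHITE (6,4): turn R to N, flip to black, move to (5,4). |black|=3
Step 2: on WHITE (5,4): turn R to E, flip to black, move to (5,5). |black|=4
Step 3: on BLACK (5,5): turn L to N, flip to white, move to (4,5). |black|=3
Step 4: on WHITE (4,5): turn R to E, flip to black, move to (4,6). |black|=4
Step 5: on WHITE (4,6): turn R to S, flip to black, move to (5,6). |black|=5
Step 6: on WHITE (5,6): turn R to W, flip to black, move to (5,5). |black|=6
Step 7: on WHITE (5,5): turn R to N, flip to black, move to (4,5). |black|=7
Step 8: on BLACK (4,5): turn L to W, flip to white, move to (4,4). |black|=6
Step 9: on WHITE (4,4): turn R to N, flip to black, move to (3,4). |black|=7
Step 10: on WHITE (3,4): turn R to E, flip to black, move to (3,5). |black|=8
Step 11: on WHITE (3,5): turn R to S, flip to black, move to (4,5). |black|=9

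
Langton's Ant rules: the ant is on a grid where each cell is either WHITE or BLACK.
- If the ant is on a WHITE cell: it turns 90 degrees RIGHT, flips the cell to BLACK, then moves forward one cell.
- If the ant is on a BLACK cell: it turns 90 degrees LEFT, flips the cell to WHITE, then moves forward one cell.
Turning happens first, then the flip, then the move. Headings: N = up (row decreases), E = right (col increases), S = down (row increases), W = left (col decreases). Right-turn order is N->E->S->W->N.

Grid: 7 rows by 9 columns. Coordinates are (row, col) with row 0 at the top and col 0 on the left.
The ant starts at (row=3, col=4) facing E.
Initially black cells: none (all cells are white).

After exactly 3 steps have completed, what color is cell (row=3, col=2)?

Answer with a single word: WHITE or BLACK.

Step 1: on WHITE (3,4): turn R to S, flip to black, move to (4,4). |black|=1
Step 2: on WHITE (4,4): turn R to W, flip to black, move to (4,3). |black|=2
Step 3: on WHITE (4,3): turn R to N, flip to black, move to (3,3). |black|=3

Answer: WHITE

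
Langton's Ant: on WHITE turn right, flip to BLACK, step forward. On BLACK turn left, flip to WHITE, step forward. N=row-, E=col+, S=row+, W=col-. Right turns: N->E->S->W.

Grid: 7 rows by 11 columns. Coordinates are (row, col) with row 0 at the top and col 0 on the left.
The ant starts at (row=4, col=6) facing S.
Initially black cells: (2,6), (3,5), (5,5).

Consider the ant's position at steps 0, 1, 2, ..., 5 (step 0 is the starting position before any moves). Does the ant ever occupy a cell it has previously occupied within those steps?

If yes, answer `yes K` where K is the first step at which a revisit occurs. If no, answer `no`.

Step 1: on WHITE (4,6): turn R to W, flip to black, move to (4,5). |black|=4 — new cell
Step 2: on WHITE (4,5): turn R to N, flip to black, move to (3,5). |black|=5 — new cell
Step 3: on BLACK (3,5): turn L to W, flip to white, move to (3,4). |black|=4 — new cell
Step 4: on WHITE (3,4): turn R to N, flip to black, move to (2,4). |black|=5 — new cell
Step 5: on WHITE (2,4): turn R to E, flip to black, move to (2,5). |black|=6 — new cell
No revisit within 5 steps.

Answer: no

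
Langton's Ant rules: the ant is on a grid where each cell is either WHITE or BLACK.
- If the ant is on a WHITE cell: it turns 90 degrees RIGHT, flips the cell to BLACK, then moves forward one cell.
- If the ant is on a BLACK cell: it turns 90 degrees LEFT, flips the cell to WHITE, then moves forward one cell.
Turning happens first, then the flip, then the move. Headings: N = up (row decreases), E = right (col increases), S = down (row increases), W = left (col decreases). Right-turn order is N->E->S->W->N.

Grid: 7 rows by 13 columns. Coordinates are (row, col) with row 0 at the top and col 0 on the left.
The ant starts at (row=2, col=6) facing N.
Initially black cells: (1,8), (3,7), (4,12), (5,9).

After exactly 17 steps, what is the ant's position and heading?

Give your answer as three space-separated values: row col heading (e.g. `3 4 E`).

Step 1: on WHITE (2,6): turn R to E, flip to black, move to (2,7). |black|=5
Step 2: on WHITE (2,7): turn R to S, flip to black, move to (3,7). |black|=6
Step 3: on BLACK (3,7): turn L to E, flip to white, move to (3,8). |black|=5
Step 4: on WHITE (3,8): turn R to S, flip to black, move to (4,8). |black|=6
Step 5: on WHITE (4,8): turn R to W, flip to black, move to (4,7). |black|=7
Step 6: on WHITE (4,7): turn R to N, flip to black, move to (3,7). |black|=8
Step 7: on WHITE (3,7): turn R to E, flip to black, move to (3,8). |black|=9
Step 8: on BLACK (3,8): turn L to N, flip to white, move to (2,8). |black|=8
Step 9: on WHITE (2,8): turn R to E, flip to black, move to (2,9). |black|=9
Step 10: on WHITE (2,9): turn R to S, flip to black, move to (3,9). |black|=10
Step 11: on WHITE (3,9): turn R to W, flip to black, move to (3,8). |black|=11
Step 12: on WHITE (3,8): turn R to N, flip to black, move to (2,8). |black|=12
Step 13: on BLACK (2,8): turn L to W, flip to white, move to (2,7). |black|=11
Step 14: on BLACK (2,7): turn L to S, flip to white, move to (3,7). |black|=10
Step 15: on BLACK (3,7): turn L to E, flip to white, move to (3,8). |black|=9
Step 16: on BLACK (3,8): turn L to N, flip to white, move to (2,8). |black|=8
Step 17: on WHITE (2,8): turn R to E, flip to black, move to (2,9). |black|=9

Answer: 2 9 E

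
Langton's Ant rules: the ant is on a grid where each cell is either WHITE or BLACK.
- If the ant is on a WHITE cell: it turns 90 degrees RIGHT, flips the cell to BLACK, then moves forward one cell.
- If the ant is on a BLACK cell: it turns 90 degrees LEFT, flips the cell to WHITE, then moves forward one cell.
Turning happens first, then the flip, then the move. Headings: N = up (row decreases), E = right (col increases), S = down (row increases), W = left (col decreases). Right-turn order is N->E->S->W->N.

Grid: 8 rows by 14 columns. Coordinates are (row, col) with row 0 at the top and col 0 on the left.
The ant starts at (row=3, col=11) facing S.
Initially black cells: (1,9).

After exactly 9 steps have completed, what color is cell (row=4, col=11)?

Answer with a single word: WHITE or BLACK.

Answer: BLACK

Derivation:
Step 1: on WHITE (3,11): turn R to W, flip to black, move to (3,10). |black|=2
Step 2: on WHITE (3,10): turn R to N, flip to black, move to (2,10). |black|=3
Step 3: on WHITE (2,10): turn R to E, flip to black, move to (2,11). |black|=4
Step 4: on WHITE (2,11): turn R to S, flip to black, move to (3,11). |black|=5
Step 5: on BLACK (3,11): turn L to E, flip to white, move to (3,12). |black|=4
Step 6: on WHITE (3,12): turn R to S, flip to black, move to (4,12). |black|=5
Step 7: on WHITE (4,12): turn R to W, flip to black, move to (4,11). |black|=6
Step 8: on WHITE (4,11): turn R to N, flip to black, move to (3,11). |black|=7
Step 9: on WHITE (3,11): turn R to E, flip to black, move to (3,12). |black|=8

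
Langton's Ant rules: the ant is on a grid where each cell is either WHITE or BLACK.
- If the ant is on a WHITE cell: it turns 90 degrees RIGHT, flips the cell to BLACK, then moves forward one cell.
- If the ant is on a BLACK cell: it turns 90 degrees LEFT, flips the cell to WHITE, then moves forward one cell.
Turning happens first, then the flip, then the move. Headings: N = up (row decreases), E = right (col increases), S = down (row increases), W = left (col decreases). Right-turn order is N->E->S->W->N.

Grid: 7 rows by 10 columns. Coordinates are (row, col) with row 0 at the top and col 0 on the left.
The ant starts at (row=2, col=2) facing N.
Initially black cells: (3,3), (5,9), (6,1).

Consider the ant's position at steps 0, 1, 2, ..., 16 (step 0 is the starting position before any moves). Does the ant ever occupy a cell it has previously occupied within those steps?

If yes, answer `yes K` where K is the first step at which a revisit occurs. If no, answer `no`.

Answer: yes 6

Derivation:
Step 1: on WHITE (2,2): turn R to E, flip to black, move to (2,3). |black|=4 — new cell
Step 2: on WHITE (2,3): turn R to S, flip to black, move to (3,3). |black|=5 — new cell
Step 3: on BLACK (3,3): turn L to E, flip to white, move to (3,4). |black|=4 — new cell
Step 4: on WHITE (3,4): turn R to S, flip to black, move to (4,4). |black|=5 — new cell
Step 5: on WHITE (4,4): turn R to W, flip to black, move to (4,3). |black|=6 — new cell
Step 6: on WHITE (4,3): turn R to N, flip to black, move to (3,3). |black|=7 — REVISIT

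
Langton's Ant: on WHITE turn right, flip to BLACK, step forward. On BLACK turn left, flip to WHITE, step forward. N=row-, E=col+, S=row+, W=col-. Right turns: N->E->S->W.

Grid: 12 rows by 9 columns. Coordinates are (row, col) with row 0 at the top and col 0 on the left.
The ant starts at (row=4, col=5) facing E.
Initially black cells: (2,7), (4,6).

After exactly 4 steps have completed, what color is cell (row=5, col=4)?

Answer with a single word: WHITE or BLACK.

Answer: BLACK

Derivation:
Step 1: on WHITE (4,5): turn R to S, flip to black, move to (5,5). |black|=3
Step 2: on WHITE (5,5): turn R to W, flip to black, move to (5,4). |black|=4
Step 3: on WHITE (5,4): turn R to N, flip to black, move to (4,4). |black|=5
Step 4: on WHITE (4,4): turn R to E, flip to black, move to (4,5). |black|=6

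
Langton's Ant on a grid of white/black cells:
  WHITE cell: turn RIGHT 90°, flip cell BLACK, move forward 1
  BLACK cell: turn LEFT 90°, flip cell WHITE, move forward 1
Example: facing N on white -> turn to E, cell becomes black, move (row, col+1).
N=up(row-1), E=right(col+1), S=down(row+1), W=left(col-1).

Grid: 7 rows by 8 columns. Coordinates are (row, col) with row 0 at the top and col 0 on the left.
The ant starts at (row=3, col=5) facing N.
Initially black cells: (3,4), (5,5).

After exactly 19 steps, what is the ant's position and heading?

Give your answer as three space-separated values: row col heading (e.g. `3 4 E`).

Answer: 2 5 W

Derivation:
Step 1: on WHITE (3,5): turn R to E, flip to black, move to (3,6). |black|=3
Step 2: on WHITE (3,6): turn R to S, flip to black, move to (4,6). |black|=4
Step 3: on WHITE (4,6): turn R to W, flip to black, move to (4,5). |black|=5
Step 4: on WHITE (4,5): turn R to N, flip to black, move to (3,5). |black|=6
Step 5: on BLACK (3,5): turn L to W, flip to white, move to (3,4). |black|=5
Step 6: on BLACK (3,4): turn L to S, flip to white, move to (4,4). |black|=4
Step 7: on WHITE (4,4): turn R to W, flip to black, move to (4,3). |black|=5
Step 8: on WHITE (4,3): turn R to N, flip to black, move to (3,3). |black|=6
Step 9: on WHITE (3,3): turn R to E, flip to black, move to (3,4). |black|=7
Step 10: on WHITE (3,4): turn R to S, flip to black, move to (4,4). |black|=8
Step 11: on BLACK (4,4): turn L to E, flip to white, move to (4,5). |black|=7
Step 12: on BLACK (4,5): turn L to N, flip to white, move to (3,5). |black|=6
Step 13: on WHITE (3,5): turn R to E, flip to black, move to (3,6). |black|=7
Step 14: on BLACK (3,6): turn L to N, flip to white, move to (2,6). |black|=6
Step 15: on WHITE (2,6): turn R to E, flip to black, move to (2,7). |black|=7
Step 16: on WHITE (2,7): turn R to S, flip to black, move to (3,7). |black|=8
Step 17: on WHITE (3,7): turn R to W, flip to black, move to (3,6). |black|=9
Step 18: on WHITE (3,6): turn R to N, flip to black, move to (2,6). |black|=10
Step 19: on BLACK (2,6): turn L to W, flip to white, move to (2,5). |black|=9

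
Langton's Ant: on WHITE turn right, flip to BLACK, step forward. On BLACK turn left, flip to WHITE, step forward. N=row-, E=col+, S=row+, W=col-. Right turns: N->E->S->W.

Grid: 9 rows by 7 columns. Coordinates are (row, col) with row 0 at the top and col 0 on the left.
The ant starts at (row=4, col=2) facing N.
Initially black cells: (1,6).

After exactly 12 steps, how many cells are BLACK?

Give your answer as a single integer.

Step 1: on WHITE (4,2): turn R to E, flip to black, move to (4,3). |black|=2
Step 2: on WHITE (4,3): turn R to S, flip to black, move to (5,3). |black|=3
Step 3: on WHITE (5,3): turn R to W, flip to black, move to (5,2). |black|=4
Step 4: on WHITE (5,2): turn R to N, flip to black, move to (4,2). |black|=5
Step 5: on BLACK (4,2): turn L to W, flip to white, move to (4,1). |black|=4
Step 6: on WHITE (4,1): turn R to N, flip to black, move to (3,1). |black|=5
Step 7: on WHITE (3,1): turn R to E, flip to black, move to (3,2). |black|=6
Step 8: on WHITE (3,2): turn R to S, flip to black, move to (4,2). |black|=7
Step 9: on WHITE (4,2): turn R to W, flip to black, move to (4,1). |black|=8
Step 10: on BLACK (4,1): turn L to S, flip to white, move to (5,1). |black|=7
Step 11: on WHITE (5,1): turn R to W, flip to black, move to (5,0). |black|=8
Step 12: on WHITE (5,0): turn R to N, flip to black, move to (4,0). |black|=9

Answer: 9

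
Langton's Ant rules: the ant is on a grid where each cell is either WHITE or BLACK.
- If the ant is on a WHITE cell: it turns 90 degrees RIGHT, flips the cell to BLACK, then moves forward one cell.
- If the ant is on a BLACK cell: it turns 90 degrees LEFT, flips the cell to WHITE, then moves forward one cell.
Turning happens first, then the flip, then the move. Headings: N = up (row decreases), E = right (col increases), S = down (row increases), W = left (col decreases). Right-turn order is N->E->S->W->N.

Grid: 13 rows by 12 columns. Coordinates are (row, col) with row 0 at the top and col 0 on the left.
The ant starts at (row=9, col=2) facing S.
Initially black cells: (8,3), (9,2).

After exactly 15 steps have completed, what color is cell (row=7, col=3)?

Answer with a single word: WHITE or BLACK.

Step 1: on BLACK (9,2): turn L to E, flip to white, move to (9,3). |black|=1
Step 2: on WHITE (9,3): turn R to S, flip to black, move to (10,3). |black|=2
Step 3: on WHITE (10,3): turn R to W, flip to black, move to (10,2). |black|=3
Step 4: on WHITE (10,2): turn R to N, flip to black, move to (9,2). |black|=4
Step 5: on WHITE (9,2): turn R to E, flip to black, move to (9,3). |black|=5
Step 6: on BLACK (9,3): turn L to N, flip to white, move to (8,3). |black|=4
Step 7: on BLACK (8,3): turn L to W, flip to white, move to (8,2). |black|=3
Step 8: on WHITE (8,2): turn R to N, flip to black, move to (7,2). |black|=4
Step 9: on WHITE (7,2): turn R to E, flip to black, move to (7,3). |black|=5
Step 10: on WHITE (7,3): turn R to S, flip to black, move to (8,3). |black|=6
Step 11: on WHITE (8,3): turn R to W, flip to black, move to (8,2). |black|=7
Step 12: on BLACK (8,2): turn L to S, flip to white, move to (9,2). |black|=6
Step 13: on BLACK (9,2): turn L to E, flip to white, move to (9,3). |black|=5
Step 14: on WHITE (9,3): turn R to S, flip to black, move to (10,3). |black|=6
Step 15: on BLACK (10,3): turn L to E, flip to white, move to (10,4). |black|=5

Answer: BLACK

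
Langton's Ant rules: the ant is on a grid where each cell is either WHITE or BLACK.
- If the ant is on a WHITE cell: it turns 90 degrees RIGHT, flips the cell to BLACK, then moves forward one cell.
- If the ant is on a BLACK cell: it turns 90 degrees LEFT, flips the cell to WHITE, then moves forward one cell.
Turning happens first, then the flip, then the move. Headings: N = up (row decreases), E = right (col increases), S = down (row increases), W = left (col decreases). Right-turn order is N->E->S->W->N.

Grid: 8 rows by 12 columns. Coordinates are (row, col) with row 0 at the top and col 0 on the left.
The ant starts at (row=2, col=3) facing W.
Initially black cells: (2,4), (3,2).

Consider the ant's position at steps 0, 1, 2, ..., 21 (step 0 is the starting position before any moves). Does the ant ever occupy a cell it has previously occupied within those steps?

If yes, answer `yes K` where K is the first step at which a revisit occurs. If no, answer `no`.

Answer: yes 7

Derivation:
Step 1: on WHITE (2,3): turn R to N, flip to black, move to (1,3). |black|=3 — new cell
Step 2: on WHITE (1,3): turn R to E, flip to black, move to (1,4). |black|=4 — new cell
Step 3: on WHITE (1,4): turn R to S, flip to black, move to (2,4). |black|=5 — new cell
Step 4: on BLACK (2,4): turn L to E, flip to white, move to (2,5). |black|=4 — new cell
Step 5: on WHITE (2,5): turn R to S, flip to black, move to (3,5). |black|=5 — new cell
Step 6: on WHITE (3,5): turn R to W, flip to black, move to (3,4). |black|=6 — new cell
Step 7: on WHITE (3,4): turn R to N, flip to black, move to (2,4). |black|=7 — REVISIT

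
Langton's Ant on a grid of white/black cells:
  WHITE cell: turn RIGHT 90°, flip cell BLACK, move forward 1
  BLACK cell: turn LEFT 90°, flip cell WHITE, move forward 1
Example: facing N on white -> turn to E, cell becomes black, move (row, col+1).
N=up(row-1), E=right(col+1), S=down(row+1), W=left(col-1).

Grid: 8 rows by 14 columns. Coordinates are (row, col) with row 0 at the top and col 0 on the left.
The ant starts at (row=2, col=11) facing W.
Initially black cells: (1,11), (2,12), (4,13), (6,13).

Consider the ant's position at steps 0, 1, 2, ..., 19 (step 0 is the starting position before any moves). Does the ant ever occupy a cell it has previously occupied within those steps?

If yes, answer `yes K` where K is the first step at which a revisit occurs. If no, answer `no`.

Answer: yes 5

Derivation:
Step 1: on WHITE (2,11): turn R to N, flip to black, move to (1,11). |black|=5 — new cell
Step 2: on BLACK (1,11): turn L to W, flip to white, move to (1,10). |black|=4 — new cell
Step 3: on WHITE (1,10): turn R to N, flip to black, move to (0,10). |black|=5 — new cell
Step 4: on WHITE (0,10): turn R to E, flip to black, move to (0,11). |black|=6 — new cell
Step 5: on WHITE (0,11): turn R to S, flip to black, move to (1,11). |black|=7 — REVISIT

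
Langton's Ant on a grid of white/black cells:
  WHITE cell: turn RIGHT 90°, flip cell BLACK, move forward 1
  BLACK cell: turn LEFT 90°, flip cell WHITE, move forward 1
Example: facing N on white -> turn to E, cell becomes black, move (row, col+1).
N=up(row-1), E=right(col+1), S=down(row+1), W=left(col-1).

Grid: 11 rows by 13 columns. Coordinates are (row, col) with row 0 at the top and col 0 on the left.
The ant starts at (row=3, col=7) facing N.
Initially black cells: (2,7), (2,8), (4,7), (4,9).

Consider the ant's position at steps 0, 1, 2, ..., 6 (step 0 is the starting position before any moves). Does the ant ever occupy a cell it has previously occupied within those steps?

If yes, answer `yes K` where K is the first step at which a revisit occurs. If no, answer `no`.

Step 1: on WHITE (3,7): turn R to E, flip to black, move to (3,8). |black|=5 — new cell
Step 2: on WHITE (3,8): turn R to S, flip to black, move to (4,8). |black|=6 — new cell
Step 3: on WHITE (4,8): turn R to W, flip to black, move to (4,7). |black|=7 — new cell
Step 4: on BLACK (4,7): turn L to S, flip to white, move to (5,7). |black|=6 — new cell
Step 5: on WHITE (5,7): turn R to W, flip to black, move to (5,6). |black|=7 — new cell
Step 6: on WHITE (5,6): turn R to N, flip to black, move to (4,6). |black|=8 — new cell
No revisit within 6 steps.

Answer: no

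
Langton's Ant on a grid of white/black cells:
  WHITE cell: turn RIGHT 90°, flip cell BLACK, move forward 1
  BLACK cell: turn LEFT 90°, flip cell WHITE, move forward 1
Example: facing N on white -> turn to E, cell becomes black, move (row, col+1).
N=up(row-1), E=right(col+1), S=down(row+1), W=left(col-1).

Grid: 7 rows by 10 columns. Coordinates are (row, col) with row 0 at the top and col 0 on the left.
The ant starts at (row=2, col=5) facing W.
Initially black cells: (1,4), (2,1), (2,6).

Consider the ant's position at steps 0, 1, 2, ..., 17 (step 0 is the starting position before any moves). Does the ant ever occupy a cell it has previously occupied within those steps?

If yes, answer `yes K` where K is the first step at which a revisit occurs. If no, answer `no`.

Step 1: on WHITE (2,5): turn R to N, flip to black, move to (1,5). |black|=4 — new cell
Step 2: on WHITE (1,5): turn R to E, flip to black, move to (1,6). |black|=5 — new cell
Step 3: on WHITE (1,6): turn R to S, flip to black, move to (2,6). |black|=6 — new cell
Step 4: on BLACK (2,6): turn L to E, flip to white, move to (2,7). |black|=5 — new cell
Step 5: on WHITE (2,7): turn R to S, flip to black, move to (3,7). |black|=6 — new cell
Step 6: on WHITE (3,7): turn R to W, flip to black, move to (3,6). |black|=7 — new cell
Step 7: on WHITE (3,6): turn R to N, flip to black, move to (2,6). |black|=8 — REVISIT

Answer: yes 7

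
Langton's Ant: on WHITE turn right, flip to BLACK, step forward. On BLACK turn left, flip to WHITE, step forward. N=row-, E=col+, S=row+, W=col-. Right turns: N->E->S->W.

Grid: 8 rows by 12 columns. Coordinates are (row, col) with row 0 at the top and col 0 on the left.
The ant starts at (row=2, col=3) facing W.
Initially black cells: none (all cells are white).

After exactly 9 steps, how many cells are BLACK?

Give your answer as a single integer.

Step 1: on WHITE (2,3): turn R to N, flip to black, move to (1,3). |black|=1
Step 2: on WHITE (1,3): turn R to E, flip to black, move to (1,4). |black|=2
Step 3: on WHITE (1,4): turn R to S, flip to black, move to (2,4). |black|=3
Step 4: on WHITE (2,4): turn R to W, flip to black, move to (2,3). |black|=4
Step 5: on BLACK (2,3): turn L to S, flip to white, move to (3,3). |black|=3
Step 6: on WHITE (3,3): turn R to W, flip to black, move to (3,2). |black|=4
Step 7: on WHITE (3,2): turn R to N, flip to black, move to (2,2). |black|=5
Step 8: on WHITE (2,2): turn R to E, flip to black, move to (2,3). |black|=6
Step 9: on WHITE (2,3): turn R to S, flip to black, move to (3,3). |black|=7

Answer: 7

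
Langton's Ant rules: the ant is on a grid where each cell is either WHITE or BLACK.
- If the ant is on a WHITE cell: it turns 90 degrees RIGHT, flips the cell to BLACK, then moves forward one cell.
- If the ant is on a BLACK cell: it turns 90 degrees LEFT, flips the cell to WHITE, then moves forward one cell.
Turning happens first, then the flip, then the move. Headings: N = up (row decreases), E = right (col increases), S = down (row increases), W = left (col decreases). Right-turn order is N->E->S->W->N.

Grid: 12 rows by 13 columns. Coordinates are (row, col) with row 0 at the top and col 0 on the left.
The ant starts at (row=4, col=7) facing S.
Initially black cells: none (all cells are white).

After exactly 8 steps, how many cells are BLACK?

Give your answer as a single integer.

Answer: 6

Derivation:
Step 1: on WHITE (4,7): turn R to W, flip to black, move to (4,6). |black|=1
Step 2: on WHITE (4,6): turn R to N, flip to black, move to (3,6). |black|=2
Step 3: on WHITE (3,6): turn R to E, flip to black, move to (3,7). |black|=3
Step 4: on WHITE (3,7): turn R to S, flip to black, move to (4,7). |black|=4
Step 5: on BLACK (4,7): turn L to E, flip to white, move to (4,8). |black|=3
Step 6: on WHITE (4,8): turn R to S, flip to black, move to (5,8). |black|=4
Step 7: on WHITE (5,8): turn R to W, flip to black, move to (5,7). |black|=5
Step 8: on WHITE (5,7): turn R to N, flip to black, move to (4,7). |black|=6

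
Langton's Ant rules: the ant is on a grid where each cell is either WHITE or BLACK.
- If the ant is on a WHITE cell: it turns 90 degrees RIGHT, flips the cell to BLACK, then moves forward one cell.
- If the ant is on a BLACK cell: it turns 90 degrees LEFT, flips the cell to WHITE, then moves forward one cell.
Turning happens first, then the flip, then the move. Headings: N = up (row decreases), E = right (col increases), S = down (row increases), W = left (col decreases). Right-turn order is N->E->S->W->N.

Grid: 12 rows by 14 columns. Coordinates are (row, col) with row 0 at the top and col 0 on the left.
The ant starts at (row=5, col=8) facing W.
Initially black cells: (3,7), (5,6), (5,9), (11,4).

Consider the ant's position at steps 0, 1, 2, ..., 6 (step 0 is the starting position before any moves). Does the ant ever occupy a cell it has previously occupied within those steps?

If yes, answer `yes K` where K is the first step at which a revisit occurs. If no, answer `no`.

Answer: no

Derivation:
Step 1: on WHITE (5,8): turn R to N, flip to black, move to (4,8). |black|=5 — new cell
Step 2: on WHITE (4,8): turn R to E, flip to black, move to (4,9). |black|=6 — new cell
Step 3: on WHITE (4,9): turn R to S, flip to black, move to (5,9). |black|=7 — new cell
Step 4: on BLACK (5,9): turn L to E, flip to white, move to (5,10). |black|=6 — new cell
Step 5: on WHITE (5,10): turn R to S, flip to black, move to (6,10). |black|=7 — new cell
Step 6: on WHITE (6,10): turn R to W, flip to black, move to (6,9). |black|=8 — new cell
No revisit within 6 steps.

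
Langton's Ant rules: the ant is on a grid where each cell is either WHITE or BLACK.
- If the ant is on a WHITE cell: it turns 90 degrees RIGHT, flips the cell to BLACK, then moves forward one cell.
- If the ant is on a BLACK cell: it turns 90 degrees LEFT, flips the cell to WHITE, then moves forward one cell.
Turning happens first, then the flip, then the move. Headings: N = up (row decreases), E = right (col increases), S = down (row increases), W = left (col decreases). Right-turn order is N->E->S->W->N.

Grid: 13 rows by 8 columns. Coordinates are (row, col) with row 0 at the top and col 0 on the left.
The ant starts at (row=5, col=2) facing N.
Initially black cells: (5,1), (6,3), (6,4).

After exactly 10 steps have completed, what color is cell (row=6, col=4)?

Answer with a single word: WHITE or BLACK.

Answer: BLACK

Derivation:
Step 1: on WHITE (5,2): turn R to E, flip to black, move to (5,3). |black|=4
Step 2: on WHITE (5,3): turn R to S, flip to black, move to (6,3). |black|=5
Step 3: on BLACK (6,3): turn L to E, flip to white, move to (6,4). |black|=4
Step 4: on BLACK (6,4): turn L to N, flip to white, move to (5,4). |black|=3
Step 5: on WHITE (5,4): turn R to E, flip to black, move to (5,5). |black|=4
Step 6: on WHITE (5,5): turn R to S, flip to black, move to (6,5). |black|=5
Step 7: on WHITE (6,5): turn R to W, flip to black, move to (6,4). |black|=6
Step 8: on WHITE (6,4): turn R to N, flip to black, move to (5,4). |black|=7
Step 9: on BLACK (5,4): turn L to W, flip to white, move to (5,3). |black|=6
Step 10: on BLACK (5,3): turn L to S, flip to white, move to (6,3). |black|=5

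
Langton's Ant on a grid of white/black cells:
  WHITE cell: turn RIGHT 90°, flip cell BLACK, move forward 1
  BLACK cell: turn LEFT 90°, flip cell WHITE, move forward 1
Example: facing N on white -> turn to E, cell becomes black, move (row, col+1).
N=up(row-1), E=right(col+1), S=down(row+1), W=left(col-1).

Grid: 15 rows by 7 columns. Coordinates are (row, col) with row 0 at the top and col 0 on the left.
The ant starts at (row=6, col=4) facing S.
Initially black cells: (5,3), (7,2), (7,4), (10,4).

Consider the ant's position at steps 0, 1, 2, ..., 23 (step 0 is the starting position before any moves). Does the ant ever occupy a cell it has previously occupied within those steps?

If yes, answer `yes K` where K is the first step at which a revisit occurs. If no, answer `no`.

Answer: yes 6

Derivation:
Step 1: on WHITE (6,4): turn R to W, flip to black, move to (6,3). |black|=5 — new cell
Step 2: on WHITE (6,3): turn R to N, flip to black, move to (5,3). |black|=6 — new cell
Step 3: on BLACK (5,3): turn L to W, flip to white, move to (5,2). |black|=5 — new cell
Step 4: on WHITE (5,2): turn R to N, flip to black, move to (4,2). |black|=6 — new cell
Step 5: on WHITE (4,2): turn R to E, flip to black, move to (4,3). |black|=7 — new cell
Step 6: on WHITE (4,3): turn R to S, flip to black, move to (5,3). |black|=8 — REVISIT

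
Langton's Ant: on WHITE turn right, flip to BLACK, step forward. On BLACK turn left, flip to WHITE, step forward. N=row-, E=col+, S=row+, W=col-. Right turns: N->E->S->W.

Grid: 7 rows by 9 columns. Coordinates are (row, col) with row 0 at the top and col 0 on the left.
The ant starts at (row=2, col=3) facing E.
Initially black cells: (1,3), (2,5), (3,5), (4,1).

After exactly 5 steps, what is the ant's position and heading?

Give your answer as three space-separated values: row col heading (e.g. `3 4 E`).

Answer: 1 3 N

Derivation:
Step 1: on WHITE (2,3): turn R to S, flip to black, move to (3,3). |black|=5
Step 2: on WHITE (3,3): turn R to W, flip to black, move to (3,2). |black|=6
Step 3: on WHITE (3,2): turn R to N, flip to black, move to (2,2). |black|=7
Step 4: on WHITE (2,2): turn R to E, flip to black, move to (2,3). |black|=8
Step 5: on BLACK (2,3): turn L to N, flip to white, move to (1,3). |black|=7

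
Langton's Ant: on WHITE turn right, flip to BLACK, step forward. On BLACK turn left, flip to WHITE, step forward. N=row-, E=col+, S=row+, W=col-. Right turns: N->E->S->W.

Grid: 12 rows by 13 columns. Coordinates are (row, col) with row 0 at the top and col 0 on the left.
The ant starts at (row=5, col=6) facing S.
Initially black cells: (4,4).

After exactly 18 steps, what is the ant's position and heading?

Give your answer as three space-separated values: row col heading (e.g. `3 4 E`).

Step 1: on WHITE (5,6): turn R to W, flip to black, move to (5,5). |black|=2
Step 2: on WHITE (5,5): turn R to N, flip to black, move to (4,5). |black|=3
Step 3: on WHITE (4,5): turn R to E, flip to black, move to (4,6). |black|=4
Step 4: on WHITE (4,6): turn R to S, flip to black, move to (5,6). |black|=5
Step 5: on BLACK (5,6): turn L to E, flip to white, move to (5,7). |black|=4
Step 6: on WHITE (5,7): turn R to S, flip to black, move to (6,7). |black|=5
Step 7: on WHITE (6,7): turn R to W, flip to black, move to (6,6). |black|=6
Step 8: on WHITE (6,6): turn R to N, flip to black, move to (5,6). |black|=7
Step 9: on WHITE (5,6): turn R to E, flip to black, move to (5,7). |black|=8
Step 10: on BLACK (5,7): turn L to N, flip to white, move to (4,7). |black|=7
Step 11: on WHITE (4,7): turn R to E, flip to black, move to (4,8). |black|=8
Step 12: on WHITE (4,8): turn R to S, flip to black, move to (5,8). |black|=9
Step 13: on WHITE (5,8): turn R to W, flip to black, move to (5,7). |black|=10
Step 14: on WHITE (5,7): turn R to N, flip to black, move to (4,7). |black|=11
Step 15: on BLACK (4,7): turn L to W, flip to white, move to (4,6). |black|=10
Step 16: on BLACK (4,6): turn L to S, flip to white, move to (5,6). |black|=9
Step 17: on BLACK (5,6): turn L to E, flip to white, move to (5,7). |black|=8
Step 18: on BLACK (5,7): turn L to N, flip to white, move to (4,7). |black|=7

Answer: 4 7 N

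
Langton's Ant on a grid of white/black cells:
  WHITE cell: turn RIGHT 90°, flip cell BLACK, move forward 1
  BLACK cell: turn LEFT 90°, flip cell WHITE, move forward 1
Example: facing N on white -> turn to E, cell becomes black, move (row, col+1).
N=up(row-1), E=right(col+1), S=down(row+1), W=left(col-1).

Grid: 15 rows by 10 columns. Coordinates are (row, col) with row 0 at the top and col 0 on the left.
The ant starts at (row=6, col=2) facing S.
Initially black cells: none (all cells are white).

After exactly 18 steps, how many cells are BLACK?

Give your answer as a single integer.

Step 1: on WHITE (6,2): turn R to W, flip to black, move to (6,1). |black|=1
Step 2: on WHITE (6,1): turn R to N, flip to black, move to (5,1). |black|=2
Step 3: on WHITE (5,1): turn R to E, flip to black, move to (5,2). |black|=3
Step 4: on WHITE (5,2): turn R to S, flip to black, move to (6,2). |black|=4
Step 5: on BLACK (6,2): turn L to E, flip to white, move to (6,3). |black|=3
Step 6: on WHITE (6,3): turn R to S, flip to black, move to (7,3). |black|=4
Step 7: on WHITE (7,3): turn R to W, flip to black, move to (7,2). |black|=5
Step 8: on WHITE (7,2): turn R to N, flip to black, move to (6,2). |black|=6
Step 9: on WHITE (6,2): turn R to E, flip to black, move to (6,3). |black|=7
Step 10: on BLACK (6,3): turn L to N, flip to white, move to (5,3). |black|=6
Step 11: on WHITE (5,3): turn R to E, flip to black, move to (5,4). |black|=7
Step 12: on WHITE (5,4): turn R to S, flip to black, move to (6,4). |black|=8
Step 13: on WHITE (6,4): turn R to W, flip to black, move to (6,3). |black|=9
Step 14: on WHITE (6,3): turn R to N, flip to black, move to (5,3). |black|=10
Step 15: on BLACK (5,3): turn L to W, flip to white, move to (5,2). |black|=9
Step 16: on BLACK (5,2): turn L to S, flip to white, move to (6,2). |black|=8
Step 17: on BLACK (6,2): turn L to E, flip to white, move to (6,3). |black|=7
Step 18: on BLACK (6,3): turn L to N, flip to white, move to (5,3). |black|=6

Answer: 6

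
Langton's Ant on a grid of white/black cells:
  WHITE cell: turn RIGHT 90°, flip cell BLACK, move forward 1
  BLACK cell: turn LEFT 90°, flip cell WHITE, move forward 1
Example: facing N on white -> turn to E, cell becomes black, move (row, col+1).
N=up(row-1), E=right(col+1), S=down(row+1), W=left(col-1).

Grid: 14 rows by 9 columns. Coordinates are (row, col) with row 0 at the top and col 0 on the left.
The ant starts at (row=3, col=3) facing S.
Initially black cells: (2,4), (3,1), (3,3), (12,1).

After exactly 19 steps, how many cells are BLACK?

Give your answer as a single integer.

Answer: 11

Derivation:
Step 1: on BLACK (3,3): turn L to E, flip to white, move to (3,4). |black|=3
Step 2: on WHITE (3,4): turn R to S, flip to black, move to (4,4). |black|=4
Step 3: on WHITE (4,4): turn R to W, flip to black, move to (4,3). |black|=5
Step 4: on WHITE (4,3): turn R to N, flip to black, move to (3,3). |black|=6
Step 5: on WHITE (3,3): turn R to E, flip to black, move to (3,4). |black|=7
Step 6: on BLACK (3,4): turn L to N, flip to white, move to (2,4). |black|=6
Step 7: on BLACK (2,4): turn L to W, flip to white, move to (2,3). |black|=5
Step 8: on WHITE (2,3): turn R to N, flip to black, move to (1,3). |black|=6
Step 9: on WHITE (1,3): turn R to E, flip to black, move to (1,4). |black|=7
Step 10: on WHITE (1,4): turn R to S, flip to black, move to (2,4). |black|=8
Step 11: on WHITE (2,4): turn R to W, flip to black, move to (2,3). |black|=9
Step 12: on BLACK (2,3): turn L to S, flip to white, move to (3,3). |black|=8
Step 13: on BLACK (3,3): turn L to E, flip to white, move to (3,4). |black|=7
Step 14: on WHITE (3,4): turn R to S, flip to black, move to (4,4). |black|=8
Step 15: on BLACK (4,4): turn L to E, flip to white, move to (4,5). |black|=7
Step 16: on WHITE (4,5): turn R to S, flip to black, move to (5,5). |black|=8
Step 17: on WHITE (5,5): turn R to W, flip to black, move to (5,4). |black|=9
Step 18: on WHITE (5,4): turn R to N, flip to black, move to (4,4). |black|=10
Step 19: on WHITE (4,4): turn R to E, flip to black, move to (4,5). |black|=11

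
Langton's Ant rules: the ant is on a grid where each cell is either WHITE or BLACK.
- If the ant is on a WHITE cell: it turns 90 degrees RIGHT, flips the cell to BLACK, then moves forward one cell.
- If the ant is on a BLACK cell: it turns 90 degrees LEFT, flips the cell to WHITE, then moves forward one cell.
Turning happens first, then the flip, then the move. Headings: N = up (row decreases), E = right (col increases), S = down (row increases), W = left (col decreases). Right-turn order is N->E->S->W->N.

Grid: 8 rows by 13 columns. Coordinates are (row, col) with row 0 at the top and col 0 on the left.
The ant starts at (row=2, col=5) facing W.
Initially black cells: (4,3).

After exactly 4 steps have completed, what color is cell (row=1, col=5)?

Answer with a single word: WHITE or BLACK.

Step 1: on WHITE (2,5): turn R to N, flip to black, move to (1,5). |black|=2
Step 2: on WHITE (1,5): turn R to E, flip to black, move to (1,6). |black|=3
Step 3: on WHITE (1,6): turn R to S, flip to black, move to (2,6). |black|=4
Step 4: on WHITE (2,6): turn R to W, flip to black, move to (2,5). |black|=5

Answer: BLACK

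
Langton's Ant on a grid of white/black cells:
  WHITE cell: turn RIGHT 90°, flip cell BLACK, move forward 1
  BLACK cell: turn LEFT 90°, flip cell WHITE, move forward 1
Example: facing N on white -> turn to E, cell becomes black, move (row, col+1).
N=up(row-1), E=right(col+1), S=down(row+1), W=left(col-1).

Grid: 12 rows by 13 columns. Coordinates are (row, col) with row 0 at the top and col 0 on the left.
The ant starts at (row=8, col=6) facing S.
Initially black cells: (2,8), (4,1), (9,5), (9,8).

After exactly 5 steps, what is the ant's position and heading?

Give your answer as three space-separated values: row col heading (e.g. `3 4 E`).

Step 1: on WHITE (8,6): turn R to W, flip to black, move to (8,5). |black|=5
Step 2: on WHITE (8,5): turn R to N, flip to black, move to (7,5). |black|=6
Step 3: on WHITE (7,5): turn R to E, flip to black, move to (7,6). |black|=7
Step 4: on WHITE (7,6): turn R to S, flip to black, move to (8,6). |black|=8
Step 5: on BLACK (8,6): turn L to E, flip to white, move to (8,7). |black|=7

Answer: 8 7 E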